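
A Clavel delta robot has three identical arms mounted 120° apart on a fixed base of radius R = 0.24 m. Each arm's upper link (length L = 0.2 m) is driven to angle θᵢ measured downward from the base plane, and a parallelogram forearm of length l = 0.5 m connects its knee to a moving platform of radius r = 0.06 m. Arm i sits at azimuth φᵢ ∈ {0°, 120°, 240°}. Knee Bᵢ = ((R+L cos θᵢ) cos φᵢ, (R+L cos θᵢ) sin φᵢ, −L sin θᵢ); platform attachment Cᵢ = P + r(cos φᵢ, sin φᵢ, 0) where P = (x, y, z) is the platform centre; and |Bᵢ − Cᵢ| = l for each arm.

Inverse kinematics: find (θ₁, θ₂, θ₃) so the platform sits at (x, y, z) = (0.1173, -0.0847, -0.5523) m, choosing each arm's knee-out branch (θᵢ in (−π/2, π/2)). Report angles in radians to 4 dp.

rotate P by −φ1: (0.1173, -0.0847, -0.5523)
  A cos θ + B sin θ = C:  0.0627·cos θ + -0.5523·sin θ = -0.2654
  √(A²+B²)=0.5558;  θ1 = -1.4578+2.0685 ≈ 0.6107
rotate P by −φ2: (-0.1320, -0.0592, -0.5523)
  A cos θ + B sin θ = C:  0.3120·cos θ + -0.5523·sin θ = -0.4897
  γ=atan2(-0.5523,0.3120)=-1.0566;  ψ=arccos(-0.7720)=2.4528;  θ2=γ+ψ≈1.3962
arm 3 (φ=240.0°): x'=0.0147, y'=0.1439
  A=0.1653, B=-0.5523, C=(l²−L²−A²−y'²−z²)/(2L)=-0.3577
  γ=atan2(-0.5523,0.1653)=-1.2800;  ψ=arccos(-0.6204)=2.2401;  θ3=γ+ψ≈0.9601

θ₁ = 0.6107, θ₂ = 1.3962, θ₃ = 0.9601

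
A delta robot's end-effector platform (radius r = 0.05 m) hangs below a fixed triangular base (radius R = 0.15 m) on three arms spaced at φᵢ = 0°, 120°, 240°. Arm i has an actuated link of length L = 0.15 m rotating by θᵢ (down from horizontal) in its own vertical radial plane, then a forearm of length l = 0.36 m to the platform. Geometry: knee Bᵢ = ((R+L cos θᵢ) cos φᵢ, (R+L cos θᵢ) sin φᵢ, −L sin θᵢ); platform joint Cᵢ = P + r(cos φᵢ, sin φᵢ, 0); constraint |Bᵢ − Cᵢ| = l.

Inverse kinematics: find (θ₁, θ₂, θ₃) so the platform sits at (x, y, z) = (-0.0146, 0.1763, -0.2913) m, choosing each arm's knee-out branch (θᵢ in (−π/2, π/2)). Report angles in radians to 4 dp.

φ1=0.0° → target in arm frame (-0.0146, 0.1763)
  e−x'=0.1146;  (l²−L²−(e−x')²−y'²−z²)/2L = -0.0732
  √(A²+B²)=0.3130;  θ1 = -1.1960+1.8069 ≈ 0.6110
φ2=120.0° → target in arm frame (0.1600, -0.0755)
  A cos θ + B sin θ = C:  -0.0600·cos θ + -0.2913·sin θ = 0.0432
  θ2 = atan2(B,A) + arccos(C/0.2974) = -0.3487
rotate P by −φ3: (-0.1454, -0.1008, -0.2913)
  e−x'=0.2454;  (l²−L²−(e−x')²−y'²−z²)/2L = -0.1604
  √(A²+B²)=0.3809;  θ3 = -0.8708+2.0056 ≈ 1.1348

θ₁ = 0.6110, θ₂ = -0.3487, θ₃ = 1.1348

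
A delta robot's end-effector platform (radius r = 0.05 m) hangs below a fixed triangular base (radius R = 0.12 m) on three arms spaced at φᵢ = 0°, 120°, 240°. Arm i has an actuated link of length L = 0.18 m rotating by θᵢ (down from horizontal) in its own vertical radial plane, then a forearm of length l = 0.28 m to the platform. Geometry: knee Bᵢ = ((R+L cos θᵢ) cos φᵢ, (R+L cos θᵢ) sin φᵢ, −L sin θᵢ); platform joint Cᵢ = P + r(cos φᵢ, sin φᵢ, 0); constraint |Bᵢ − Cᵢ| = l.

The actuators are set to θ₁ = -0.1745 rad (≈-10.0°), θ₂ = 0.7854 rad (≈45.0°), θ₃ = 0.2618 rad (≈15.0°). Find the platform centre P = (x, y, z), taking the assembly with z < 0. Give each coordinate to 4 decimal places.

(0.0664, -0.0499, -0.1766)

φ1=0.0°: virtual centre (0.2473, 0.0000, 0.0313), radius l
S2 = (0.1973·cos120.0°, 0.1973·sin120.0°, -0.1273) = (-0.0986, 0.1708, -0.1273)
φ3=240.0°: virtual centre (-0.1219, -0.2112, -0.0466), radius l
eliminate P² terms by subtracting sphere 1 from 2 and 3
[-0.6918 0.3417 -0.3171]·P = -0.0070;  [-0.7384 -0.4224 -0.1557]·P = -0.0005
det = 0.5445;  x = 0.0057+-0.3436z,  y = -0.0089+0.2322z
sphere 1 gives Az²+Bz+C=0 with A=1.1720, B=0.0994, C=-0.0190;  B²−4AC=0.0990;  roots -0.1766, 0.0918;  negative root z = -0.1766
x = 0.0664, y = -0.0499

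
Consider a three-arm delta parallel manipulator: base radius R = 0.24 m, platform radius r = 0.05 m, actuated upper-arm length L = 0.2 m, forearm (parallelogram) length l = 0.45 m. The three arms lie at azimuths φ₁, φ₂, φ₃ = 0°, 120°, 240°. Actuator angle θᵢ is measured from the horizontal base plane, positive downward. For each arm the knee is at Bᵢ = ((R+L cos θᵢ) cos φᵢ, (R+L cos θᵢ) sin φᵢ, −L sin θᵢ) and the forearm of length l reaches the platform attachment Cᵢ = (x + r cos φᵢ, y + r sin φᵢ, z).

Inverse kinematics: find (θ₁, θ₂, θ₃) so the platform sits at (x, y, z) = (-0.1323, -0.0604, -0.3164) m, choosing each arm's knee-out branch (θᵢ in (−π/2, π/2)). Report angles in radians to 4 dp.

θ₁ = 1.0471, θ₂ = 0.4362, θ₃ = -0.1745

rotate P by −φ1: (-0.1323, -0.0604, -0.3164)
  e−x'=0.3223;  (l²−L²−(e−x')²−y'²−z²)/2L = -0.1128
  γ=atan2(-0.3164,0.3223)=-0.7762;  ψ=arccos(-0.2498)=1.8233;  θ1=γ+ψ≈1.0471
φ2=120.0° → target in arm frame (0.0138, 0.1448)
  A=0.1762, B=-0.3164, C=(l²−L²−A²−y'²−z²)/(2L)=0.0260
  θ2 = atan2(B,A) + arccos(C/0.3621) = 0.4362
rotate P by −φ3: (0.1185, -0.0844, -0.3164)
  A=0.0715, B=-0.3164, C=(l²−L²−A²−y'²−z²)/(2L)=0.1254
  √(A²+B²)=0.3244;  θ3 = -1.3484+1.1739 ≈ -0.1745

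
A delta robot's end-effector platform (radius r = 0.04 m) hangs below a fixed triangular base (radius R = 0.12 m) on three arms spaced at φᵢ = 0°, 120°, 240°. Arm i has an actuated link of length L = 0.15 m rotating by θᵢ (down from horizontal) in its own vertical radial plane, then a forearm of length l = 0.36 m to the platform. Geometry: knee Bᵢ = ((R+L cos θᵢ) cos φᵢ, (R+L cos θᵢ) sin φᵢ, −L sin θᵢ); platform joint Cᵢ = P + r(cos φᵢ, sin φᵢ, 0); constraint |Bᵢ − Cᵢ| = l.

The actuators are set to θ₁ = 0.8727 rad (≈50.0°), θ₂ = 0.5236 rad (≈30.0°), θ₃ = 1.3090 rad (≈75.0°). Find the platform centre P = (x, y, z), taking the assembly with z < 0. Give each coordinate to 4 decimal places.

arm 1 at φ=0.0°: ρ1 = 0.1764;  centre 1 = (0.1764, 0.0000, -0.1149)
centre 2 = (0.2099·cos120.0°, 0.2099·sin120.0°, -0.0750) = (-0.1050, 0.1818, -0.0750)
arm 3 at φ=240.0°: ρ3 = 0.1188;  centre 3 = (-0.0594, -0.1029, -0.1449)
subtract pairs → two planes through P
[-0.5627 0.3636 0.0798]·P = 0.0054;  [-0.4717 -0.2058 -0.0600]·P = -0.0092
det = 0.2873;  x = 0.0078+-0.0187z,  y = 0.0268+-0.2485z
quadratic in z: (1.0621)z²+(0.2228)z+(-0.0873)=0, √Δ=0.6483 → z ∈ {-0.4101, 0.2003}; z = -0.4101 (taking z<0)
x = 0.0155, y = 0.1287

(0.0155, 0.1287, -0.4101)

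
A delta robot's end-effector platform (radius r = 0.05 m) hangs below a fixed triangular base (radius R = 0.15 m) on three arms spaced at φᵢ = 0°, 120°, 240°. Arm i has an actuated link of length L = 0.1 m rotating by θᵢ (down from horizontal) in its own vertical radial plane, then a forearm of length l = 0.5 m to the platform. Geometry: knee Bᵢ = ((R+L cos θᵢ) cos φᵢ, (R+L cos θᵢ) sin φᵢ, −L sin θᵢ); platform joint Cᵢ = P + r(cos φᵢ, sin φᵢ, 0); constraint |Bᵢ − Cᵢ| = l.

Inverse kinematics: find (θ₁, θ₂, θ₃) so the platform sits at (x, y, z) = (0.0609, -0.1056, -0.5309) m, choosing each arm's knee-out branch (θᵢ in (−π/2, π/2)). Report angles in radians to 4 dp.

arm 1 (φ=0.0°): x'=0.0609, y'=-0.1056
  A cos θ + B sin θ = C:  0.0391·cos θ + -0.5309·sin θ = -0.2727
  γ=atan2(-0.5309,0.0391)=-1.4973;  ψ=arccos(-0.5122)=2.1086;  θ1=γ+ψ≈0.6113
φ2=120.0° → target in arm frame (-0.1219, 0.0001)
  A cos θ + B sin θ = C:  0.2219·cos θ + -0.5309·sin θ = -0.4555
  γ=atan2(-0.5309,0.2219)=-1.1749;  ψ=arccos(-0.7916)=2.4842;  θ2=γ+ψ≈1.3093
arm 3 (φ=240.0°): x'=0.0610, y'=0.1055
  A cos θ + B sin θ = C:  0.0390·cos θ + -0.5309·sin θ = -0.2726
  γ=atan2(-0.5309,0.0390)=-1.4975;  ψ=arccos(-0.5120)=2.1084;  θ3=γ+ψ≈0.6109

θ₁ = 0.6113, θ₂ = 1.3093, θ₃ = 0.6109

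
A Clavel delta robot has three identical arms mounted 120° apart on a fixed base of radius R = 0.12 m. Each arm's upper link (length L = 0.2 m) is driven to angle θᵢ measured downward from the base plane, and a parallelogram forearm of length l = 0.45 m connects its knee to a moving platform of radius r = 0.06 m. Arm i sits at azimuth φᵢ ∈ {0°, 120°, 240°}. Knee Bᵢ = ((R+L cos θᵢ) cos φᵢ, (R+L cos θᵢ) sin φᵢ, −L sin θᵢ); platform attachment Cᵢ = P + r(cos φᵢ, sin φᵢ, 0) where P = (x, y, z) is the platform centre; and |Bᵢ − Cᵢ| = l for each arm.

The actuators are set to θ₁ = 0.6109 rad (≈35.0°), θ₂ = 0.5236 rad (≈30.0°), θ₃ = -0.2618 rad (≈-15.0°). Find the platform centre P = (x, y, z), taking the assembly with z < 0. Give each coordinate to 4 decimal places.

(-0.1023, -0.1412, -0.3907)

φ1=0.0°: virtual centre (0.2238, 0.0000, -0.1147), radius l
centre 2 = (0.2332·cos120.0°, 0.2332·sin120.0°, -0.1000) = (-0.1166, 0.2020, -0.1000)
φ3=240.0°: virtual centre (-0.1266, -0.2193, 0.0518), radius l
|centre ₂|²−|centre ₁|² = 0.0011;  |centre ₃|²−|centre ₁|² = 0.0035
[-0.6809 0.4039 0.0294]·P = 0.0011;  [-0.7008 -0.4385 0.3330]·P = 0.0035
Cramer: x(z) = -0.0033+0.2534z;  y(z) = -0.0028+0.3543z
quadratic in z: (1.1897)z²+(0.1124)z+(-0.1377)=0, √Δ=0.8174 → z ∈ {-0.3907, 0.2963}; z = -0.3907 (taking z<0)
x = -0.1023, y = -0.1412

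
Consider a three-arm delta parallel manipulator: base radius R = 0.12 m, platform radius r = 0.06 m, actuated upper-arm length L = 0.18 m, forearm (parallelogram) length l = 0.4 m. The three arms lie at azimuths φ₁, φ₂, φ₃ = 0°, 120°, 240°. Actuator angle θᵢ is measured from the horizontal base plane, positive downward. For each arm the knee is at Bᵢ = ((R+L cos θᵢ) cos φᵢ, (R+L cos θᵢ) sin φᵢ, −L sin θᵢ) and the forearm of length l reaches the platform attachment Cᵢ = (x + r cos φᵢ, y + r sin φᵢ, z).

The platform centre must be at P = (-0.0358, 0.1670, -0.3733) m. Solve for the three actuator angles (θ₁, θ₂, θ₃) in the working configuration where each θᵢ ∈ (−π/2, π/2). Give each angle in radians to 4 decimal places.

θ₁ = 0.6108, θ₂ = -0.0875, θ₃ = 0.8726

arm 1 (φ=0.0°): x'=-0.0358, y'=0.1670
  A=0.0958, B=-0.3733, C=(l²−L²−A²−y'²−z²)/(2L)=-0.1356
  γ=atan2(-0.3733,0.0958)=-1.3196;  ψ=arccos(-0.3519)=1.9304;  θ1=γ+ψ≈0.6108
φ2=120.0° → target in arm frame (0.1625, -0.0525)
  A=-0.1025, B=-0.3733, C=(l²−L²−A²−y'²−z²)/(2L)=-0.0695
  θ2 = atan2(B,A) + arccos(C/0.3871) = -0.0875
rotate P by −φ3: (-0.1267, -0.1145, -0.3733)
  A cos θ + B sin θ = C:  0.1867·cos θ + -0.3733·sin θ = -0.1659
  θ3 = atan2(B,A) + arccos(C/0.4174) = 0.8726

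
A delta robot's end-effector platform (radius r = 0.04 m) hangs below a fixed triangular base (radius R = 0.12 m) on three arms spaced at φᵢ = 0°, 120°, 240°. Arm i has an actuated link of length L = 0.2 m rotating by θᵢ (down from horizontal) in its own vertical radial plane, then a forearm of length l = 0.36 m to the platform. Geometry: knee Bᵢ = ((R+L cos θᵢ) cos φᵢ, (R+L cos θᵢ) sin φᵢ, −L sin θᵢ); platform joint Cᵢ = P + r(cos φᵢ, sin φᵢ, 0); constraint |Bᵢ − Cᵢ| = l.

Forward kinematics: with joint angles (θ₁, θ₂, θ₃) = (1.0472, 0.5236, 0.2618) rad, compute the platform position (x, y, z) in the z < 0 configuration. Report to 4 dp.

(-0.1302, -0.0379, -0.3519)

O1 = (0.1800·cos0.0°, 0.1800·sin0.0°, -0.1732) = (0.1800, 0.0000, -0.1732)
O2 = (0.2532·cos120.0°, 0.2532·sin120.0°, -0.1000) = (-0.1266, 0.2193, -0.1000)
O3 = (0.2732·cos240.0°, 0.2732·sin240.0°, -0.0518) = (-0.1366, -0.2366, -0.0518)
eliminate P² terms by subtracting sphere 1 from 2 and 3
[-0.6132 0.4386 0.1464]·P = 0.0117;  [-0.6332 -0.4732 0.2429]·P = 0.0149
det = 0.5678;  x = -0.0213+0.3096z,  y = -0.0030+0.0990z
sphere 1 gives Az²+Bz+C=0 with A=1.1057, B=0.2212, C=-0.0591;  B²−4AC=0.3102;  roots -0.3519, 0.1518;  negative root z = -0.3519
x = -0.1302, y = -0.0379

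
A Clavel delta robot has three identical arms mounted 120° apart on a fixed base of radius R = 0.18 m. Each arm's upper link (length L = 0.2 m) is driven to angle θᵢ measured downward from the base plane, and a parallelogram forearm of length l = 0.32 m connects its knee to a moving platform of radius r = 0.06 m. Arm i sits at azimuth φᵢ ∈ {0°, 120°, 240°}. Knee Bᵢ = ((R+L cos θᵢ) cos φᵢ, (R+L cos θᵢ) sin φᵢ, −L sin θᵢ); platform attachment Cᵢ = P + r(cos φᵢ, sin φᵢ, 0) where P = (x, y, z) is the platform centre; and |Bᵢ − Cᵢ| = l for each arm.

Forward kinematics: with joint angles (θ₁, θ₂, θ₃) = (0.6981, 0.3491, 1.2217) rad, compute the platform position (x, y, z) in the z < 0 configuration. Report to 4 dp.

(0.0225, 0.1170, -0.2894)

φ1=0.0°: virtual centre (0.2732, 0.0000, -0.1286), radius l
centre 2 = (0.3079·cos120.0°, 0.3079·sin120.0°, -0.0684) = (-0.1540, 0.2667, -0.0684)
centre 3 = (0.1884·cos240.0°, 0.1884·sin240.0°, -0.1879) = (-0.0942, -0.1632, -0.1879)
|centre ₂|²−|centre ₁|² = 0.0083;  |centre ₃|²−|centre ₁|² = -0.0204
plane₁₂: -0.8544x+0.5334y+0.1203z = 0.0083
Cramer: x(z) = 0.0121-0.0359z;  y(z) = 0.0351-0.2831z
sphere 1 gives Az²+Bz+C=0 with A=1.0814, B=0.2560, C=-0.0165;  B²−4AC=0.1368;  roots -0.2894, 0.0527;  negative root z = -0.2894
x = 0.0225, y = 0.1170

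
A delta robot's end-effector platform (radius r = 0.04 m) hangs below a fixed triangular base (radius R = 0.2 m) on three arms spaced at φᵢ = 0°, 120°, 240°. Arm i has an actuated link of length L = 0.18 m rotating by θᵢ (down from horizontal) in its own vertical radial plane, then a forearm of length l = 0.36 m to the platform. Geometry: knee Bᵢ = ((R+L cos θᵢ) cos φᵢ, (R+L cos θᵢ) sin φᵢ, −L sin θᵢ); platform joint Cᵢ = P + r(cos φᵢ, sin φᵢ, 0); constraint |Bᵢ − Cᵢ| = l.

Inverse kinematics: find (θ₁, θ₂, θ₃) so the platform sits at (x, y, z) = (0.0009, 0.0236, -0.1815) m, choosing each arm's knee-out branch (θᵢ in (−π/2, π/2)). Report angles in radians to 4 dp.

θ₁ = 0.2621, θ₂ = 0.0876, θ₃ = 0.4362

rotate P by −φ1: (0.0009, 0.0236, -0.1815)
  e−x'=0.1591;  (l²−L²−(e−x')²−y'²−z²)/2L = 0.1066
  γ=atan2(-0.1815,0.1591)=-0.8511;  ψ=arccos(0.4418)=1.1132;  θ1=γ+ψ≈0.2621
φ2=120.0° → target in arm frame (0.0200, -0.0126)
  e−x'=0.1400;  (l²−L²−(e−x')²−y'²−z²)/2L = 0.1236
  θ2 = atan2(B,A) + arccos(C/0.2292) = 0.0876
arm 3 (φ=240.0°): x'=-0.0209, y'=-0.0110
  A cos θ + B sin θ = C:  0.1809·cos θ + -0.1815·sin θ = 0.0873
  θ3 = atan2(B,A) + arccos(C/0.2562) = 0.4362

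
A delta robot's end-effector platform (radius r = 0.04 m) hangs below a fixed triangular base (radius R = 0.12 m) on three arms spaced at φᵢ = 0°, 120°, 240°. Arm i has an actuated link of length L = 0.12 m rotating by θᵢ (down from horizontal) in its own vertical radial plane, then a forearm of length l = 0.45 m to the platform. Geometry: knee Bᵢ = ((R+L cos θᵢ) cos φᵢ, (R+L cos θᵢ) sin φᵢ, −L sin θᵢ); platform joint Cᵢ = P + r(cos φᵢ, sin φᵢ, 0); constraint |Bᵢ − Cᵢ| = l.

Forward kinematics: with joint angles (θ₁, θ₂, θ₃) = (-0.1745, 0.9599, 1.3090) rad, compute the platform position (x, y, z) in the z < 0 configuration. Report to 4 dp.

φ1=0.0°: virtual centre (0.1982, 0.0000, 0.0208), radius l
O2 = (0.1488·cos120.0°, 0.1488·sin120.0°, -0.0983) = (-0.0744, 0.1289, -0.0983)
arm 3 at φ=240.0°: e+L cos θ3 = 0.1111;  O3 = (-0.0555, -0.0962, -0.1159)
|O₂|²−|O₁|² = -0.0079;  |O₃|²−|O₁|² = -0.0139
plane₁₂: -0.5452x+0.2578y+-0.2383z = -0.0079
Cramer: x(z) = 0.0217-0.4936z;  y(z) = 0.0152-0.1197z
sphere 1 gives Az²+Bz+C=0 with A=1.2580, B=0.1289, C=-0.1707;  B²−4AC=0.8755;  roots -0.4231, 0.3207;  negative root z = -0.4231
x = 0.2306, y = 0.0659

(0.2306, 0.0659, -0.4231)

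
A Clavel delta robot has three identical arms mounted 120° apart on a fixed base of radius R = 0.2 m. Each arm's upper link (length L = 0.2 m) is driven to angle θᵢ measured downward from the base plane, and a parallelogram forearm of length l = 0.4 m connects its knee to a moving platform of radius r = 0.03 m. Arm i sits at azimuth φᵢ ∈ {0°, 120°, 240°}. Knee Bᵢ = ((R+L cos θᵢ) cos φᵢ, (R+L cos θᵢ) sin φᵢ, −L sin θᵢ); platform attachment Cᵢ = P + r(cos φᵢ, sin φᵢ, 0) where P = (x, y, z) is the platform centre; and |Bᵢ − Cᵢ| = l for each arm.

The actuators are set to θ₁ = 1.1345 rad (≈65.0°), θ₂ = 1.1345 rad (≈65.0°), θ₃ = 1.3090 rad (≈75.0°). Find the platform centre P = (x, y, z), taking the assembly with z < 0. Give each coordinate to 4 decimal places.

φ1=0.0°: virtual centre (0.2545, 0.0000, -0.1813), radius l
arm 2 at φ=120.0°: ρ2 = 0.2545;  O2 = (-0.1273, 0.2204, -0.1813)
O3 = (0.2218·cos240.0°, 0.2218·sin240.0°, -0.1932) = (-0.1109, -0.1921, -0.1932)
eliminate P² terms by subtracting sphere 1 from 2 and 3
[-0.7636 0.4408 0.0000]·P = 0.0000;  [-0.7308 -0.3841 -0.0238]·P = -0.0111
det = 0.6154;  x = 0.0080+-0.0171z,  y = 0.0138+-0.0296z
quadratic in z: (1.0012)z²+(0.3701)z+(-0.0662)=0, √Δ=0.6340 → z ∈ {-0.5015, 0.1318}; z = -0.5015 (taking z<0)
x = 0.0165, y = 0.0286

(0.0165, 0.0286, -0.5015)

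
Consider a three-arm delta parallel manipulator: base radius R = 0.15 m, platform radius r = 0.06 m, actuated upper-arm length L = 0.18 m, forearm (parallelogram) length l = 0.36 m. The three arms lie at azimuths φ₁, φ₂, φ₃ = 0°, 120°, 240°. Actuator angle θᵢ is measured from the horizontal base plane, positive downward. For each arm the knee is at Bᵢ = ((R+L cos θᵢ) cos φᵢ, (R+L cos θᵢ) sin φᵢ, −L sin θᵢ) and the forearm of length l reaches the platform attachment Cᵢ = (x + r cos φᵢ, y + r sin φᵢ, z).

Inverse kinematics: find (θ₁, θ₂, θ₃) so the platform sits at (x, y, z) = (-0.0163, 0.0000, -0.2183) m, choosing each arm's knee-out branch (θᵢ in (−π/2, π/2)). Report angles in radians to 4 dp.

θ₁ = 0.0003, θ₂ = -0.1743, θ₃ = -0.1743

arm 1 (φ=0.0°): x'=-0.0163, y'=0.0000
  A cos θ + B sin θ = C:  0.1063·cos θ + -0.2183·sin θ = 0.1062
  √(A²+B²)=0.2428;  θ1 = -1.1176+1.1179 ≈ 0.0003
φ2=120.0° → target in arm frame (0.0081, 0.0141)
  A=0.0819, B=-0.2183, C=(l²−L²−A²−y'²−z²)/(2L)=0.1185
  θ2 = atan2(B,A) + arccos(C/0.2331) = -0.1743
φ3=240.0° → target in arm frame (0.0082, -0.0141)
  A=0.0818, B=-0.2183, C=(l²−L²−A²−y'²−z²)/(2L)=0.1185
  √(A²+B²)=0.2331;  θ3 = -1.2121+1.0378 ≈ -0.1743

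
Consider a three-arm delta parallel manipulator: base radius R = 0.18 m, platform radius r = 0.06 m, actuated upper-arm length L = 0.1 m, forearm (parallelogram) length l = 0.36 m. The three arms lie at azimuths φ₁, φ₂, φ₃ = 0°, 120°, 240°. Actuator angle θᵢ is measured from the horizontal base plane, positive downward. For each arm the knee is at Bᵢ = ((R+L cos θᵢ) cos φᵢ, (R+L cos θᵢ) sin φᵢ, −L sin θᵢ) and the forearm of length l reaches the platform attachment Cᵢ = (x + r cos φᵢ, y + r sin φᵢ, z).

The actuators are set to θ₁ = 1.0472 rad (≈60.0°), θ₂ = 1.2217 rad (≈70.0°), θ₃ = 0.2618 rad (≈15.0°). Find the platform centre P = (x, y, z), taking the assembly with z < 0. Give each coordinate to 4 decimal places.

centre 1 = (0.1700·cos0.0°, 0.1700·sin0.0°, -0.0866) = (0.1700, 0.0000, -0.0866)
centre 2 = (0.1542·cos120.0°, 0.1542·sin120.0°, -0.0940) = (-0.0771, 0.1335, -0.0940)
arm 3 at φ=240.0°: e+L cos θ3 = 0.2166;  centre 3 = (-0.1083, -0.1876, -0.0259)
|centre ₂|²−|centre ₁|² = -0.0038;  |centre ₃|²−|centre ₁|² = 0.0112
linear system: -0.4942x+0.2671y = -0.0038−-0.0147z; -0.5566x+-0.3751y = 0.0112−0.1214z
Cramer: x(z) = -0.0047+0.0806z;  y(z) = -0.0229+0.2042z
sphere 1 gives Az²+Bz+C=0 with A=1.0482, B=0.1357, C=-0.0911;  B²−4AC=0.4002;  roots -0.3665, 0.2370;  negative root z = -0.3665
x = -0.0342, y = -0.0977

(-0.0342, -0.0977, -0.3665)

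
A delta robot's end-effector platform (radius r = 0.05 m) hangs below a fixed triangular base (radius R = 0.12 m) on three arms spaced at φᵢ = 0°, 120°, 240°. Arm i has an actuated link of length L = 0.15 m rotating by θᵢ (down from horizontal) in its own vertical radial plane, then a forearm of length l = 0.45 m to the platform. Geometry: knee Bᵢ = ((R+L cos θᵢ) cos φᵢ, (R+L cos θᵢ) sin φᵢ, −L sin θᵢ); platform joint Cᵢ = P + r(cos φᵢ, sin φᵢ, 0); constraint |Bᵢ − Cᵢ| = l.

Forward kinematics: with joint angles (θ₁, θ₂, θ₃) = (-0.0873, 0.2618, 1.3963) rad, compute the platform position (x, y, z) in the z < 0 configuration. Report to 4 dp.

(0.1884, 0.2244, -0.3757)

S1 = (0.2194·cos0.0°, 0.2194·sin0.0°, 0.0131) = (0.2194, 0.0000, 0.0131)
φ2=120.0°: virtual centre (-0.1074, 0.1861, -0.0388), radius l
arm 3 at φ=240.0°: e+L cos θ3 = 0.0960;  S3 = (-0.0480, -0.0832, -0.1477)
eliminate P² terms by subtracting sphere 1 from 2 and 3
[-0.6537 0.3722 -0.1038]·P = -0.0006;  [-0.5349 -0.1663 -0.3216]·P = -0.0173
Cramer: x(z) = 0.0212-0.4449z;  y(z) = 0.0356-0.5026z
quadratic in z: (1.4506)z²+(0.1144)z+(-0.1618)=0, √Δ=0.9756 → z ∈ {-0.3757, 0.2968}; z = -0.3757 (taking z<0)
x = 0.1884, y = 0.2244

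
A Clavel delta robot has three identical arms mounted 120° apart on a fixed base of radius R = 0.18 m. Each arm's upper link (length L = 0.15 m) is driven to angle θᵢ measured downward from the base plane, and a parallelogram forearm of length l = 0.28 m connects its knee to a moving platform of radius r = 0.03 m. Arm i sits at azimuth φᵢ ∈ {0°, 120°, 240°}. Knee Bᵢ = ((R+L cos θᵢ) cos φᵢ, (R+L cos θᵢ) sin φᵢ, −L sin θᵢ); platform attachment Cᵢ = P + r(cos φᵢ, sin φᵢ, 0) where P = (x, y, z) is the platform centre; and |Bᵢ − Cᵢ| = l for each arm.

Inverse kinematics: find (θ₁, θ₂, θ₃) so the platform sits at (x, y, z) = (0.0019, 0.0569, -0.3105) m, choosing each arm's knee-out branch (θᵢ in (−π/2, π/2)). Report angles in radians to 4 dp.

arm 1 (φ=0.0°): x'=0.0019, y'=0.0569
  A cos θ + B sin θ = C:  0.1481·cos θ + -0.3105·sin θ = -0.2189
  θ1 = atan2(B,A) + arccos(C/0.3440) = 1.1349
arm 2 (φ=120.0°): x'=0.0483, y'=-0.0301
  A cos θ + B sin θ = C:  0.1017·cos θ + -0.3105·sin θ = -0.1725
  γ=atan2(-0.3105,0.1017)=-1.2544;  ψ=arccos(-0.5280)=2.1270;  θ2=γ+ψ≈0.8727
rotate P by −φ3: (-0.0502, -0.0268, -0.3105)
  e−x'=0.2002;  (l²−L²−(e−x')²−y'²−z²)/2L = -0.2711
  γ=atan2(-0.3105,0.2002)=-0.9980;  ψ=arccos(-0.7337)=2.3945;  θ3=γ+ψ≈1.3965

θ₁ = 1.1349, θ₂ = 0.8727, θ₃ = 1.3965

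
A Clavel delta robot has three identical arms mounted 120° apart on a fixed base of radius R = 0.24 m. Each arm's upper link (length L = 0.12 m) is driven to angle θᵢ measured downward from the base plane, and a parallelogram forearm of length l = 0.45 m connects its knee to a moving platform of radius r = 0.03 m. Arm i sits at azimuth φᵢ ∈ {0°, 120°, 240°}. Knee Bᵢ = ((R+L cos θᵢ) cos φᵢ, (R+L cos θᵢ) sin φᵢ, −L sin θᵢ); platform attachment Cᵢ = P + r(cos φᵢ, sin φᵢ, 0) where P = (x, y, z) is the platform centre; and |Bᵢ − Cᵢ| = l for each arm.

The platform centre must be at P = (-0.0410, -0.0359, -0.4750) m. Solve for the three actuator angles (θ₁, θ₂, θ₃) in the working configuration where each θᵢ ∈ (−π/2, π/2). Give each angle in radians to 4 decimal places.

rotate P by −φ1: (-0.0410, -0.0359, -0.4750)
  A=0.2510, B=-0.4750, C=(l²−L²−A²−y'²−z²)/(2L)=-0.4242
  θ1 = atan2(B,A) + arccos(C/0.5372) = 1.3964
φ2=120.0° → target in arm frame (-0.0106, 0.0535)
  A=0.2206, B=-0.4750, C=(l²−L²−A²−y'²−z²)/(2L)=-0.3710
  γ=atan2(-0.4750,0.2206)=-1.1360;  ψ=arccos(-0.7084)=2.3580;  θ2=γ+ψ≈1.2220
rotate P by −φ3: (0.0516, -0.0176, -0.4750)
  A cos θ + B sin θ = C:  0.1584·cos θ + -0.4750·sin θ = -0.2622
  √(A²+B²)=0.5007;  θ3 = -1.2489+2.1219 ≈ 0.8730

θ₁ = 1.3964, θ₂ = 1.2220, θ₃ = 0.8730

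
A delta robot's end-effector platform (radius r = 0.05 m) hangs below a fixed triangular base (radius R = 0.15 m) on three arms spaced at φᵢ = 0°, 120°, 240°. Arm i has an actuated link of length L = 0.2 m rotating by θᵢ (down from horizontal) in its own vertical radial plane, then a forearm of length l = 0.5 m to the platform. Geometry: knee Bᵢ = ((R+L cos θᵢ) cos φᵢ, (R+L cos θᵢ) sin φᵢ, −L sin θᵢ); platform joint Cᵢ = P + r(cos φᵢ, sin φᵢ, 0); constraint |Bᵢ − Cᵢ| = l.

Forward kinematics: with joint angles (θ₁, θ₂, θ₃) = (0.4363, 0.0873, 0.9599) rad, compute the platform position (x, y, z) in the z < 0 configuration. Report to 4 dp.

O1 = (0.2813·cos0.0°, 0.2813·sin0.0°, -0.0845) = (0.2813, 0.0000, -0.0845)
O2 = (0.2992·cos120.0°, 0.2992·sin120.0°, -0.0174) = (-0.1496, 0.2591, -0.0174)
arm 3 at φ=240.0°: e+L cos θ3 = 0.2147;  O3 = (-0.1074, -0.1860, -0.1638)
|O₂|²−|O₁|² = 0.0036;  |O₃|²−|O₁|² = -0.0133
linear system: -0.8618x+0.5183y = 0.0036−0.1342z; -0.7772x+-0.3719y = -0.0133−-0.1586z
det = 0.7233;  x = 0.0077+-0.0447z,  y = 0.0197+-0.3331z
sphere 1 gives Az²+Bz+C=0 with A=1.1130, B=0.1803, C=-0.1676;  B²−4AC=0.7788;  roots -0.4775, 0.3154;  negative root z = -0.4775
x = 0.0290, y = 0.1788

(0.0290, 0.1788, -0.4775)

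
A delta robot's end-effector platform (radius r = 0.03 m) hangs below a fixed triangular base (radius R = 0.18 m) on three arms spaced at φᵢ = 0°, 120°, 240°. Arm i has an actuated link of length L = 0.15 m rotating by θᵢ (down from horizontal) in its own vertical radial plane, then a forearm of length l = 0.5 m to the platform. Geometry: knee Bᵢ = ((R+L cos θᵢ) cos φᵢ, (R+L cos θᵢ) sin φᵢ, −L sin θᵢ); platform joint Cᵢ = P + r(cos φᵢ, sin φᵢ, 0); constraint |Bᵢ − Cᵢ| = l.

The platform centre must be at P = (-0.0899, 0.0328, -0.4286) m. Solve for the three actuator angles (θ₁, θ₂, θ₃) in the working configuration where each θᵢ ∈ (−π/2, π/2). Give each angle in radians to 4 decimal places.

θ₁ = 0.6111, θ₂ = -0.0876, θ₃ = 0.1745

arm 1 (φ=0.0°): x'=-0.0899, y'=0.0328
  e−x'=0.2399;  (l²−L²−(e−x')²−y'²−z²)/2L = -0.0494
  √(A²+B²)=0.4912;  θ1 = -1.0605+1.6716 ≈ 0.6111
arm 2 (φ=120.0°): x'=0.0734, y'=0.0615
  A=0.0766, B=-0.4286, C=(l²−L²−A²−y'²−z²)/(2L)=0.1138
  √(A²+B²)=0.4354;  θ2 = -1.3938+1.3063 ≈ -0.0876
arm 3 (φ=240.0°): x'=0.0165, y'=-0.0943
  e−x'=0.1335;  (l²−L²−(e−x')²−y'²−z²)/2L = 0.0570
  θ3 = atan2(B,A) + arccos(C/0.4489) = 0.1745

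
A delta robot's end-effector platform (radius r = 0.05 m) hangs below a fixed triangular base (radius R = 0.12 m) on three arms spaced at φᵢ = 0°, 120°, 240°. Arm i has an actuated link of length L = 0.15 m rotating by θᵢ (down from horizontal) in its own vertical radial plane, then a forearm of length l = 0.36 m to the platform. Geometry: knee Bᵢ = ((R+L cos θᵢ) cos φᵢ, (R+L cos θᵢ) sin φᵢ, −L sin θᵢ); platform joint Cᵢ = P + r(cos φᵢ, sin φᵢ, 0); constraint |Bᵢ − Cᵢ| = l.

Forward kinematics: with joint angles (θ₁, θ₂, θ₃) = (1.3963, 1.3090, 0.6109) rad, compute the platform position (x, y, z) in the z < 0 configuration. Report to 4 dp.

centre 1 = (0.0960·cos0.0°, 0.0960·sin0.0°, -0.1477) = (0.0960, 0.0000, -0.1477)
arm 2 at φ=120.0°: (R−r)+L cos θ2 = 0.1088;  centre 2 = (-0.0544, 0.0942, -0.1449)
φ3=240.0°: virtual centre (-0.0964, -0.1670, -0.0860), radius l
|centre ₂|²−|centre ₁|² = 0.0018;  |centre ₃|²−|centre ₁|² = 0.0136
linear system: -0.3009x+0.1885y = 0.0018−0.0057z; -0.3850x+-0.3341y = 0.0136−0.1234z
Cramer: x(z) = -0.0182+0.1453z;  y(z) = -0.0196+0.2019z
into |P−centre ₁|² = l²: 1.0619z² + 0.2543z + -0.0943 = 0;  Δ = 0.4654;  z = -0.4410 or 0.2015 → z<0 root = -0.4410
x = -0.0823, y = -0.1086

(-0.0823, -0.1086, -0.4410)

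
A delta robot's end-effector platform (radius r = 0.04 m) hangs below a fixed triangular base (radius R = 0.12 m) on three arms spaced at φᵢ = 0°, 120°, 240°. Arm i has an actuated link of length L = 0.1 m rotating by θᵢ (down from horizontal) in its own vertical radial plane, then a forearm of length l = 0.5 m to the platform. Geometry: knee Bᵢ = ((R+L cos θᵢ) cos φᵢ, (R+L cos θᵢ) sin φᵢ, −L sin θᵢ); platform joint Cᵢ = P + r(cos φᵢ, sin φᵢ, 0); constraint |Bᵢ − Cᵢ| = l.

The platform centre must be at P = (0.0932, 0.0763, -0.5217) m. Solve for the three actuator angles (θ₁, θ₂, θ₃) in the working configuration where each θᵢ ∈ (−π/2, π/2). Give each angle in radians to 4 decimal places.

rotate P by −φ1: (0.0932, 0.0763, -0.5217)
  e−x'=-0.0132;  (l²−L²−(e−x')²−y'²−z²)/2L = -0.1908
  θ1 = atan2(B,A) + arccos(C/0.5219) = 0.3491
φ2=120.0° → target in arm frame (0.0195, -0.1189)
  e−x'=0.0605;  (l²−L²−(e−x')²−y'²−z²)/2L = -0.2498
  γ=atan2(-0.5217,0.0605)=-1.4553;  ψ=arccos(-0.4757)=2.0665;  θ2=γ+ψ≈0.6112
arm 3 (φ=240.0°): x'=-0.1127, y'=0.0426
  e−x'=0.1927;  (l²−L²−(e−x')²−y'²−z²)/2L = -0.3555
  θ3 = atan2(B,A) + arccos(C/0.5561) = 1.0474

θ₁ = 0.3491, θ₂ = 0.6112, θ₃ = 1.0474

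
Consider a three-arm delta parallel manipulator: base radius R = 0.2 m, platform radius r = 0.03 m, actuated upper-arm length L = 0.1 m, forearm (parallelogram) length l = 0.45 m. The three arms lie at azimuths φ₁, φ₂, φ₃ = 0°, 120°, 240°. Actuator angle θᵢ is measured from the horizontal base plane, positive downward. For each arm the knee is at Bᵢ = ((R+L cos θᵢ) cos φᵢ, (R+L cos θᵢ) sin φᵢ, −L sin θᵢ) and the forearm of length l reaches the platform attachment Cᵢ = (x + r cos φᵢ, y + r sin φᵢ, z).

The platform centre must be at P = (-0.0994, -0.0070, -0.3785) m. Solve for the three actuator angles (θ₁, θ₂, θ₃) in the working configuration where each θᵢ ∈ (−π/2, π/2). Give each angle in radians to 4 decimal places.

φ1=0.0° → target in arm frame (-0.0994, -0.0070)
  A=0.2694, B=-0.3785, C=(l²−L²−A²−y'²−z²)/(2L)=-0.1169
  √(A²+B²)=0.4646;  θ1 = -0.9522+1.8252 ≈ 0.8730
arm 2 (φ=120.0°): x'=0.0436, y'=0.0896
  A cos θ + B sin θ = C:  0.1264·cos θ + -0.3785·sin θ = 0.1262
  √(A²+B²)=0.3990;  θ2 = -1.2486+1.2489 ≈ 0.0004
φ3=240.0° → target in arm frame (0.0558, -0.0826)
  A cos θ + B sin θ = C:  0.1142·cos θ + -0.3785·sin θ = 0.1468
  θ3 = atan2(B,A) + arccos(C/0.3954) = -0.0874

θ₁ = 0.8730, θ₂ = 0.0004, θ₃ = -0.0874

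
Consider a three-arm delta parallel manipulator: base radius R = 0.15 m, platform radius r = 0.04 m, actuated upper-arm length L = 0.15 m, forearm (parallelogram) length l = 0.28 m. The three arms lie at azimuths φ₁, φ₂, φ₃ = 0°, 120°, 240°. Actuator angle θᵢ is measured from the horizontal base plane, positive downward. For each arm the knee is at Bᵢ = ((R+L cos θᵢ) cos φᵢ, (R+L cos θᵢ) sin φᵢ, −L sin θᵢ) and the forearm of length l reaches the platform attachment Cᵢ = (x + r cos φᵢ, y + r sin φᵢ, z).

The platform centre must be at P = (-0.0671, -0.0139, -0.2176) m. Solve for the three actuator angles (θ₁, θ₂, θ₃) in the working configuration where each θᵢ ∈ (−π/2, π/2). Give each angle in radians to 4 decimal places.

φ1=0.0° → target in arm frame (-0.0671, -0.0139)
  e−x'=0.1771;  (l²−L²−(e−x')²−y'²−z²)/2L = -0.0767
  √(A²+B²)=0.2806;  θ1 = -0.8876+1.8477 ≈ 0.9600
arm 2 (φ=120.0°): x'=0.0215, y'=0.0651
  A=0.0885, B=-0.2176, C=(l²−L²−A²−y'²−z²)/(2L)=-0.0117
  θ2 = atan2(B,A) + arccos(C/0.2349) = 0.4361
φ3=240.0° → target in arm frame (0.0456, -0.0512)
  A=0.0644, B=-0.2176, C=(l²−L²−A²−y'²−z²)/(2L)=0.0059
  γ=atan2(-0.2176,0.0644)=-1.2830;  ψ=arccos(0.0262)=1.5446;  θ3=γ+ψ≈0.2616

θ₁ = 0.9600, θ₂ = 0.4361, θ₃ = 0.2616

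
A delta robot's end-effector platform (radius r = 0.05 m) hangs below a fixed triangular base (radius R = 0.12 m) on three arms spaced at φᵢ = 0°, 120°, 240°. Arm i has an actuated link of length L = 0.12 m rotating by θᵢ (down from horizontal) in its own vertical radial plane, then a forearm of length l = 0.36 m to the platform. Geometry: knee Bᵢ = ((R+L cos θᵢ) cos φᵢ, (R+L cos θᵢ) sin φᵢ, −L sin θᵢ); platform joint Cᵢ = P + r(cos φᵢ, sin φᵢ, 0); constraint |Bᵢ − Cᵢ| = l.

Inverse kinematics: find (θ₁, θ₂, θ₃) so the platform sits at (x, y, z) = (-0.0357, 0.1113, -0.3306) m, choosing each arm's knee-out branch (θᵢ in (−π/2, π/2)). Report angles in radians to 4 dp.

arm 1 (φ=0.0°): x'=-0.0357, y'=0.1113
  A cos θ + B sin θ = C:  0.1057·cos θ + -0.3306·sin θ = -0.0736
  √(A²+B²)=0.3471;  θ1 = -1.2613+1.7844 ≈ 0.5230
arm 2 (φ=120.0°): x'=0.1142, y'=-0.0247
  A cos θ + B sin θ = C:  -0.0442·cos θ + -0.3306·sin θ = 0.0139
  γ=atan2(-0.3306,-0.0442)=-1.7038;  ψ=arccos(0.0417)=1.5291;  θ2=γ+ψ≈-0.1747
φ3=240.0° → target in arm frame (-0.0785, -0.0866)
  A=0.1485, B=-0.3306, C=(l²−L²−A²−y'²−z²)/(2L)=-0.0986
  √(A²+B²)=0.3624;  θ3 = -1.1485+1.8462 ≈ 0.6977

θ₁ = 0.5230, θ₂ = -0.1747, θ₃ = 0.6977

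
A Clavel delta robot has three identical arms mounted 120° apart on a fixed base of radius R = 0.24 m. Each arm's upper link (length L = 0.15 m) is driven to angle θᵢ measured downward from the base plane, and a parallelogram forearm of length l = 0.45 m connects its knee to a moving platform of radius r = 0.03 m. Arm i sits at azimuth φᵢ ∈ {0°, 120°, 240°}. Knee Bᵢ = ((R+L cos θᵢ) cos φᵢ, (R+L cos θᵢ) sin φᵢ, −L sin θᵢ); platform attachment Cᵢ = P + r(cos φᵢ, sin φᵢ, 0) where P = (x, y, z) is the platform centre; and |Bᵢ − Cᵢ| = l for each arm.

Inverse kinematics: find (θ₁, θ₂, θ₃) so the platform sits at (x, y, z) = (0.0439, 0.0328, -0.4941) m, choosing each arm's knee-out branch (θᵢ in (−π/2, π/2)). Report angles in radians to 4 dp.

arm 1 (φ=0.0°): x'=0.0439, y'=0.0328
  A=0.1661, B=-0.4941, C=(l²−L²−A²−y'²−z²)/(2L)=-0.3093
  γ=atan2(-0.4941,0.1661)=-1.2465;  ψ=arccos(-0.5934)=2.2061;  θ1=γ+ψ≈0.9596
arm 2 (φ=120.0°): x'=0.0065, y'=-0.0544
  A=0.2035, B=-0.4941, C=(l²−L²−A²−y'²−z²)/(2L)=-0.3618
  θ2 = atan2(B,A) + arccos(C/0.5344) = 1.1344
arm 3 (φ=240.0°): x'=-0.0504, y'=0.0216
  e−x'=0.2604;  (l²−L²−(e−x')²−y'²−z²)/2L = -0.4413
  γ=atan2(-0.4941,0.2604)=-1.0858;  ψ=arccos(-0.7901)=2.4818;  θ3=γ+ψ≈1.3960

θ₁ = 0.9596, θ₂ = 1.1344, θ₃ = 1.3960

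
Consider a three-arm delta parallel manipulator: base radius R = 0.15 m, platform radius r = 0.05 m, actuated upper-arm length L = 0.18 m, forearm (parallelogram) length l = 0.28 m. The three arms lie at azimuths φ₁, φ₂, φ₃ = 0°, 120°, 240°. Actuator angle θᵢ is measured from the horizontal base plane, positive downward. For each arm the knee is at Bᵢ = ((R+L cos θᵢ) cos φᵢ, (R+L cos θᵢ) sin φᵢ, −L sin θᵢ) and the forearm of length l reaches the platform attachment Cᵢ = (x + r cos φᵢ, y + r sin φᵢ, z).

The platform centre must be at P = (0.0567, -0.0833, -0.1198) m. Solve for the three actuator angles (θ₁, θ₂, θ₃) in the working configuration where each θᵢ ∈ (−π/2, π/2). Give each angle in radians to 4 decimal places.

θ₁ = -0.1744, θ₂ = 1.1347, θ₃ = -0.0004

φ1=0.0° → target in arm frame (0.0567, -0.0833)
  A=0.0433, B=-0.1198, C=(l²−L²−A²−y'²−z²)/(2L)=0.0634
  θ1 = atan2(B,A) + arccos(C/0.1274) = -0.1744
rotate P by −φ2: (-0.1005, -0.0075, -0.1198)
  e−x'=0.2005;  (l²−L²−(e−x')²−y'²−z²)/2L = -0.0239
  √(A²+B²)=0.2336;  θ2 = -0.5386+1.6733 ≈ 1.1347
rotate P by −φ3: (0.0438, 0.0908, -0.1198)
  e−x'=0.0562;  (l²−L²−(e−x')²−y'²−z²)/2L = 0.0563
  γ=atan2(-0.1198,0.0562)=-1.1321;  ψ=arccos(0.4251)=1.1317;  θ3=γ+ψ≈-0.0004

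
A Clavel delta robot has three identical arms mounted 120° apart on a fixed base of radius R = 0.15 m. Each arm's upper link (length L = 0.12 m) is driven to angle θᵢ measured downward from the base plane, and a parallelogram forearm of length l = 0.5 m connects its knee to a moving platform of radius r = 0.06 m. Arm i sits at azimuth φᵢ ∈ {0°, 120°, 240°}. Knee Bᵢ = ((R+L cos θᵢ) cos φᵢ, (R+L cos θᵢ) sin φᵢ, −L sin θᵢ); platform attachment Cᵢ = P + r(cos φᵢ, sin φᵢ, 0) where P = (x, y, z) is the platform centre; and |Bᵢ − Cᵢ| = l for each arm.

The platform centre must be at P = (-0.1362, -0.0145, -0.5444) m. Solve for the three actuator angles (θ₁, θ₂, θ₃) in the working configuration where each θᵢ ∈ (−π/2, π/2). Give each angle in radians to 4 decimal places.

arm 1 (φ=0.0°): x'=-0.1362, y'=-0.0145
  A cos θ + B sin θ = C:  0.2262·cos θ + -0.5444·sin θ = -0.4673
  √(A²+B²)=0.5895;  θ1 = -1.1770+2.4859 ≈ 1.3089
rotate P by −φ2: (0.0555, 0.1252, -0.5444)
  e−x'=0.0345;  (l²−L²−(e−x')²−y'²−z²)/2L = -0.3235
  √(A²+B²)=0.5455;  θ2 = -1.5076+2.2056 ≈ 0.6980
φ3=240.0° → target in arm frame (0.0807, -0.1107)
  A=0.0093, B=-0.5444, C=(l²−L²−A²−y'²−z²)/(2L)=-0.3046
  θ3 = atan2(B,A) + arccos(C/0.5445) = 0.6110

θ₁ = 1.3089, θ₂ = 0.6980, θ₃ = 0.6110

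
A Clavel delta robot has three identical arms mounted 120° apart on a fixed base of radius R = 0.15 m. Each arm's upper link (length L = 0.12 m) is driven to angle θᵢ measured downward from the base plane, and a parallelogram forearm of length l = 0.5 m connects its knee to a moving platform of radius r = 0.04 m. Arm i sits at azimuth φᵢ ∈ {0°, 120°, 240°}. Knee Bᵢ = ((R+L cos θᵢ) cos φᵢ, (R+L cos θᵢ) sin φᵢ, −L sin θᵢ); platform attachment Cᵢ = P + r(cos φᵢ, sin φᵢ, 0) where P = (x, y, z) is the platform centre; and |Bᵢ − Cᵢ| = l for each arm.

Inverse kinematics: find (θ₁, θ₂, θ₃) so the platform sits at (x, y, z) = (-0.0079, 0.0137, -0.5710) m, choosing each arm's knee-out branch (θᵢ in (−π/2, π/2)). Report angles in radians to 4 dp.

arm 1 (φ=0.0°): x'=-0.0079, y'=0.0137
  e−x'=0.1179;  (l²−L²−(e−x')²−y'²−z²)/2L = -0.4355
  √(A²+B²)=0.5830;  θ1 = -1.3672+2.4143 ≈ 1.0472
φ2=120.0° → target in arm frame (0.0158, 0.0000)
  A cos θ + B sin θ = C:  0.0942·cos θ + -0.5710·sin θ = -0.4138
  γ=atan2(-0.5710,0.0942)=-1.4073;  ψ=arccos(-0.7150)=2.3675;  θ2=γ+ψ≈0.9601
rotate P by −φ3: (-0.0079, -0.0137, -0.5710)
  A cos θ + B sin θ = C:  0.1179·cos θ + -0.5710·sin θ = -0.4356
  √(A²+B²)=0.5830;  θ3 = -1.3672+2.4144 ≈ 1.0472

θ₁ = 1.0472, θ₂ = 0.9601, θ₃ = 1.0472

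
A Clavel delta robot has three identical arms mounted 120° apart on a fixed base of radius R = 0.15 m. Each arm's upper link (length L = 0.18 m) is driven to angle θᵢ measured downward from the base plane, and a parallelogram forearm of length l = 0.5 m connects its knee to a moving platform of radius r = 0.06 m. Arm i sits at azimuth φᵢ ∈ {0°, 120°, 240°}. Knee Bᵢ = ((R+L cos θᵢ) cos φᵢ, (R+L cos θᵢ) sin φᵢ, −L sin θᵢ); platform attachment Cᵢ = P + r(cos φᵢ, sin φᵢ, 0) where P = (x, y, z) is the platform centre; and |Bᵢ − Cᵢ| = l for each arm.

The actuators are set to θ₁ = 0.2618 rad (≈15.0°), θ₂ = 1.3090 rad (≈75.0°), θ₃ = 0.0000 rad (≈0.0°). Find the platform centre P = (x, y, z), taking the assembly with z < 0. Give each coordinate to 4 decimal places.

(0.1058, -0.2698, -0.4367)

centre 1 = (0.2639·cos0.0°, 0.2639·sin0.0°, -0.0466) = (0.2639, 0.0000, -0.0466)
φ2=120.0°: virtual centre (-0.0683, 0.1183, -0.1739), radius l
φ3=240.0°: virtual centre (-0.1350, -0.2338, 0.0000), radius l
|centre ₂|²−|centre ₁|² = -0.0229;  |centre ₃|²−|centre ₁|² = 0.0011
linear system: -0.6643x+0.2366y = -0.0229−-0.2546z; -0.7977x+-0.4677y = 0.0011−0.0932z
det = 0.4994;  x = 0.0209+-0.1942z,  y = -0.0381+0.5306z
sphere 1 gives Az²+Bz+C=0 with A=1.3192, B=0.1472, C=-0.1874;  B²−4AC=1.0104;  roots -0.4367, 0.3252;  negative root z = -0.4367
x = 0.1058, y = -0.2698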